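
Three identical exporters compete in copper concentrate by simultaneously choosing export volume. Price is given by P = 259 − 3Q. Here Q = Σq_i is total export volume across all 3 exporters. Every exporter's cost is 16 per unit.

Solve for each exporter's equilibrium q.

20.25

A representative exporter's profit is π_i = q_i(259 − 3Q) − 16q_i, with Q = q_i + Σ_{j≠i} q_j.
First-order condition: 243 − 6q_i − 3Σ_{j≠i} q_j = 0.
In a symmetric equilibrium every exporter chooses the same q, so Σ_{j≠i} q_j = 2q. The condition becomes 243 − 12q = 0, giving q = 243/12 = 20.25.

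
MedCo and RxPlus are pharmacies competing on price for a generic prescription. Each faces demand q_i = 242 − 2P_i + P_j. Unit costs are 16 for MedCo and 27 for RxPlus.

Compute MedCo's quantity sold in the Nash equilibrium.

MedCo's profit: π = (P_{MedCo} − 16)(242 − 2P_{MedCo} + P_{RxPlus}).
∂π/∂P_{MedCo} = 274 − 4P_{MedCo} + P_{RxPlus} = 0 ⇒ P_{MedCo} = 68.5 + 0.25P_{RxPlus}.
Similarly P_{RxPlus} = 74 + 0.25P_{MedCo}.
Plugging P_{RxPlus} into MedCo's best response: P_{MedCo} = 68.5 + 0.25(74 + 0.25P_{MedCo}) ⇒ 0.9375P_{MedCo} = 87, so P_{MedCo} = 92.8.
Then P_{RxPlus} = 74 + 0.25·92.8 = 97.2.
q_{MedCo} = 242 − 2·92.8 + 97.2 = 153.6.

153.6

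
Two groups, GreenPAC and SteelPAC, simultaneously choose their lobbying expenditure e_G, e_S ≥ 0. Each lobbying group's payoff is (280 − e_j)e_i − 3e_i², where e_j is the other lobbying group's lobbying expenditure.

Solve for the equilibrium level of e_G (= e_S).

GreenPAC's payoff is (280 − e_S)e_G − 3e_G².
∂π/∂e_G = 280 − e_S − 6e_G = 0, so e_G = 140/3 − (1/6)e_S.
The game is symmetric, so in equilibrium e_S = e_G: the reaction function gives (7/6)e_G = 140/3, hence e_G = 40.

40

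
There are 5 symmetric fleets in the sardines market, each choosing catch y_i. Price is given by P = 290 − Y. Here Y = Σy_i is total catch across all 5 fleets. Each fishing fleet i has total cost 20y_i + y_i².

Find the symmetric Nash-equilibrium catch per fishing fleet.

A representative fishing fleet's profit is π_i = y_i(290 − Y) − 20y_i − y_i², with Y = y_i + Σ_{j≠i} y_j.
First-order condition: 270 − 4y_i − Σ_{j≠i} y_j = 0.
In a symmetric equilibrium every fishing fleet chooses the same y, so Σ_{j≠i} y_j = 4y. The condition becomes 270 − 8y = 0, giving y = 270/8 = 33.75.

33.75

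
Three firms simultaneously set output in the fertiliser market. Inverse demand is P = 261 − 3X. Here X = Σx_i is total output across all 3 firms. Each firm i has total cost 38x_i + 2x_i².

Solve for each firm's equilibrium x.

13.9375

A representative firm's profit is π_i = x_i(261 − 3X) − 38x_i − 2x_i², with X = x_i + Σ_{j≠i} x_j.
First-order condition: 223 − 10x_i − 3Σ_{j≠i} x_j = 0.
With identical firms, set every x_j = x: then 223 − 10x − 6x = 0, i.e. x = 223/16 = 13.9375.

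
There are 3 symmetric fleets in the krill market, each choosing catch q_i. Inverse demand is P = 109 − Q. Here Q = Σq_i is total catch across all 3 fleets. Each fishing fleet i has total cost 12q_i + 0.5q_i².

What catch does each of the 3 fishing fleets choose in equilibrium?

19.4

A representative fishing fleet's profit is π_i = q_i(109 − Q) − 12q_i − 0.5q_i², with Q = q_i + Σ_{j≠i} q_j.
First-order condition: 97 − 3q_i − Σ_{j≠i} q_j = 0.
Imposing symmetry (q_j = q for all j) turns Σ_{j≠i} q_j into 2q, so 97 = 5q and q = 19.4.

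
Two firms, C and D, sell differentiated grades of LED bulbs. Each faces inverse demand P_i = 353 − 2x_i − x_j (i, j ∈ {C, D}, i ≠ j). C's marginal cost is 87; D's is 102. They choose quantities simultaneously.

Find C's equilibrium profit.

Firm C's profit: π = x_C(353 − 2x_C − x_D) − 87x_C.
∂π/∂x_C = 266 − 4x_C − x_D = 0 ⇒ x_C = 66.5 − 0.25x_D.
Similarly x_D = 62.75 − 0.25x_C.
Solving the two reaction functions simultaneously: (1 − (−0.25)(−0.25))x_C = 66.5 − 0.25·62.75, so 0.9375x_C = 50.8125 and x_C = 54.2.
Then x_D = 62.75 − 0.25·54.2 = 49.2.
P_C = 353 − 2·54.2 − 49.2 = 195.4.
Profit = (195.4 − 87)·54.2 = 5875.28.

5875.28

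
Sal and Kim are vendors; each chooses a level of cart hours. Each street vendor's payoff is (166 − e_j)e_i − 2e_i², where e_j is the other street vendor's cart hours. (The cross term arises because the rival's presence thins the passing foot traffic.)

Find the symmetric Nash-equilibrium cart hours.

33.2

Sal's payoff is (166 − e_K)e_S − 2e_S².
∂π/∂e_S = 166 − e_K − 4e_S = 0, so e_S = 41.5 − 0.25e_K.
The game is symmetric, so in equilibrium e_K = e_S: the reaction function gives 1.25e_S = 41.5, hence e_S = 33.2.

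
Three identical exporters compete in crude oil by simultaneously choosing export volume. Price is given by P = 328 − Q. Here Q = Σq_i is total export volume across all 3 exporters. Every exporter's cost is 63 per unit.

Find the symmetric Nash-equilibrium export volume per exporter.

66.25

A representative exporter's profit is π_i = q_i(328 − Q) − 63q_i, with Q = q_i + Σ_{j≠i} q_j.
First-order condition: 265 − 2q_i − Σ_{j≠i} q_j = 0.
With identical exporters, set every q_j = q: then 265 − 2q − 2q = 0, i.e. q = 265/4 = 66.25.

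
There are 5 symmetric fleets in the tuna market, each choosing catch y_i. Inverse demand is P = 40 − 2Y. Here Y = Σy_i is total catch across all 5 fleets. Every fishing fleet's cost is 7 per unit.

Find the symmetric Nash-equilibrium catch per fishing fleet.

A representative fishing fleet's profit is π_i = y_i(40 − 2Y) − 7y_i, with Y = y_i + Σ_{j≠i} y_j.
First-order condition: 33 − 4y_i − 2Σ_{j≠i} y_j = 0.
Imposing symmetry (y_j = y for all j) turns Σ_{j≠i} y_j into 4y, so 33 = 12y and y = 2.75.

2.75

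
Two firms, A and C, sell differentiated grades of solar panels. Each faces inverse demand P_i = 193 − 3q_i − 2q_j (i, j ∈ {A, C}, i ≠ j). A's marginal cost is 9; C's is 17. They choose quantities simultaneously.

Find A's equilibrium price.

Firm A's profit: π = q_A(193 − 3q_A − 2q_C) − 9q_A.
∂π/∂q_A = 184 − 6q_A − 2q_C = 0 ⇒ q_A = 92/3 − (1/3)q_C.
Similarly q_C = 88/3 − (1/3)q_A.
Solving the two reaction functions simultaneously: (1 − (−1/3)(−1/3))q_A = 92/3 − (1/3)·(88/3), so (8/9)q_A = 188/9 and q_A = 23.5.
Then q_C = 88/3 − (1/3)·23.5 = 21.5.
P_A = 193 − 3·23.5 − 2·21.5 = 79.5.

79.5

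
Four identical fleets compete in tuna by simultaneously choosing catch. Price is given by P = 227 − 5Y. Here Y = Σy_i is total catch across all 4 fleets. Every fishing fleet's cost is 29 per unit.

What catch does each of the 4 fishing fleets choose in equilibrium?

A representative fishing fleet's profit is π_i = y_i(227 − 5Y) − 29y_i, with Y = y_i + Σ_{j≠i} y_j.
First-order condition: 198 − 10y_i − 5Σ_{j≠i} y_j = 0.
With identical fishing fleets, set every y_j = y: then 198 − 10y − 15y = 0, i.e. y = 198/25 = 7.92.

7.92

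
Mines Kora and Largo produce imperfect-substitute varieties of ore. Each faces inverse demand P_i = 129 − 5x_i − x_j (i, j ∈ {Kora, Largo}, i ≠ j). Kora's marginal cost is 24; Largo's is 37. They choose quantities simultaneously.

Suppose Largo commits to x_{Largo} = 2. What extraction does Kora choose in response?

10.3

Mine Kora's profit: π = x_{Kora}(129 − 5x_{Kora} − x_{Largo}) − 24x_{Kora}.
∂π/∂x_{Kora} = 105 − 10x_{Kora} − x_{Largo} = 0 ⇒ x_{Kora} = 10.5 − 0.1x_{Largo}.
At x_{Largo} = 2: x_{Kora} = 10.5 − 0.1·2 = 10.3.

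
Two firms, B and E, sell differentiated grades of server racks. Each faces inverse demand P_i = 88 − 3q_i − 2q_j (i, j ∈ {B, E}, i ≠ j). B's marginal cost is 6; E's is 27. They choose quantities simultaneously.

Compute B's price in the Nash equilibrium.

Firm B's profit: π = q_B(88 − 3q_B − 2q_E) − 6q_B.
∂π/∂q_B = 82 − 6q_B − 2q_E = 0 ⇒ q_B = 41/3 − (1/3)q_E.
Similarly q_E = 61/6 − (1/3)q_B.
Solving the two reaction functions simultaneously: (1 − (−1/3)(−1/3))q_B = 41/3 − (1/3)·(61/6), so (8/9)q_B = 185/18 and q_B = 11.5625.
Then q_E = 61/6 − (1/3)·11.5625 = 6.3125.
P_B = 88 − 3·11.5625 − 2·6.3125 = 40.6875.

40.6875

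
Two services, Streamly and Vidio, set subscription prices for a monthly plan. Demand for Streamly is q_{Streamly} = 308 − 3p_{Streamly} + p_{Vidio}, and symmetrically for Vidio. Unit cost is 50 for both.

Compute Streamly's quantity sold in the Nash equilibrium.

Streamly's profit: π = (p_{Streamly} − 50)(308 − 3p_{Streamly} + p_{Vidio}).
∂π/∂p_{Streamly} = 458 − 6p_{Streamly} + p_{Vidio} = 0 ⇒ p_{Streamly} = 229/3 + (1/6)p_{Vidio}.
Setting p_{Streamly} = p_{Vidio} in the reaction function: p_{Streamly} = 229/3 + (1/6)p_{Streamly}, so p_{Streamly} = (229/3) / (5/6) = 91.6.
q_{Streamly} = 308 − 3·91.6 + 91.6 = 124.8.

124.8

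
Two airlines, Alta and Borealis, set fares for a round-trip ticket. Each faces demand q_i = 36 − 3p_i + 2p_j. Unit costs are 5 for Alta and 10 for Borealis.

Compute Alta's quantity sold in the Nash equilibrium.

26.0625

Alta's profit: π = (p_{Alta} − 5)(36 − 3p_{Alta} + 2p_{Borealis}).
∂π/∂p_{Alta} = 51 − 6p_{Alta} + 2p_{Borealis} = 0 ⇒ p_{Alta} = 8.5 + (1/3)p_{Borealis}.
Similarly p_{Borealis} = 11 + (1/3)p_{Alta}.
Substituting the second reaction function into the first: p_{Alta} = 8.5 + (1/3)(11 + (1/3)p_{Alta}), which gives (8/9)p_{Alta} = 73/6 ⇒ p_{Alta} = 13.6875.
Then p_{Borealis} = 11 + (1/3)·13.6875 = 15.5625.
q_{Alta} = 36 − 3·13.6875 + 2·15.5625 = 26.0625.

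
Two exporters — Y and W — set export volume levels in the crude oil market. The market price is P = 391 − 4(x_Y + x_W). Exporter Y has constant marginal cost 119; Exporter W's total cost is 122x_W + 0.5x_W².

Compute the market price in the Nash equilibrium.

217

Exporter Y's profit: π = x_Y(391 − 4(x_Y + x_W)) − 119x_Y.
∂π/∂x_Y = 272 − 8x_Y − 4x_W = 0, so x_Y = 34 − 0.5x_W.
For W: ∂π/∂x_W = 269 − 9x_W − 4x_Y = 0 ⇒ x_W = 269/9 − (4/9)x_Y.
Substituting the second reaction function into the first: x_Y = 34 − 0.5(269/9 − (4/9)x_Y), which gives (7/9)x_Y = 343/18 ⇒ x_Y = 24.5.
Then x_W = 269/9 − (4/9)·24.5 = 19.
Equilibrium price: P = 391 − 4·43.5 = 217.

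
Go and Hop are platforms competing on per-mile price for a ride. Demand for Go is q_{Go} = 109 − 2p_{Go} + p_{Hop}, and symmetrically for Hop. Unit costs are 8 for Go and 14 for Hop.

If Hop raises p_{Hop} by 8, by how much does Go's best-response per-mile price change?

2

Go's profit: π = (p_{Go} − 8)(109 − 2p_{Go} + p_{Hop}).
∂π/∂p_{Go} = 125 − 4p_{Go} + p_{Hop} = 0 ⇒ p_{Go} = 31.25 + 0.25p_{Hop}.
The reaction-function slope is 0.25, so an 8-unit rise in p_{Hop} moves p_{Go} by 0.25 × 8 = 2. Go's best response rises — the actions are strategic complements.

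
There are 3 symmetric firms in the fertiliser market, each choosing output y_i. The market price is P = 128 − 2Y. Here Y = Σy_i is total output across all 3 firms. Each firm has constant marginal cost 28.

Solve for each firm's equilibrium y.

A representative firm's profit is π_i = y_i(128 − 2Y) − 28y_i, with Y = y_i + Σ_{j≠i} y_j.
First-order condition: 100 − 4y_i − 2Σ_{j≠i} y_j = 0.
Imposing symmetry (y_j = y for all j) turns Σ_{j≠i} y_j into 2y, so 100 = 8y and y = 12.5.

12.5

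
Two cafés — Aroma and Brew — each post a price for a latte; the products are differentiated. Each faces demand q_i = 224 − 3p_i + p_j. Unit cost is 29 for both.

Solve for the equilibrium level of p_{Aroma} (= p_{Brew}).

Aroma's profit: π = (p_{Aroma} − 29)(224 − 3p_{Aroma} + p_{Brew}).
∂π/∂p_{Aroma} = 311 − 6p_{Aroma} + p_{Brew} = 0 ⇒ p_{Aroma} = 311/6 + (1/6)p_{Brew}.
Setting p_{Aroma} = p_{Brew} in the reaction function: p_{Aroma} = 311/6 + (1/6)p_{Aroma}, so p_{Aroma} = (311/6) / (5/6) = 62.2.

62.2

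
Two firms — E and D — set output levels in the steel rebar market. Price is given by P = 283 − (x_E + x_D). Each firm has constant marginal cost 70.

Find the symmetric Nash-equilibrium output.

71

Firm E's profit: π = x_E(283 − (x_E + x_D)) − 70x_E.
∂π/∂x_E = 213 − 2x_E − x_D = 0, so x_E = 106.5 − 0.5x_D.
The game is symmetric, so in equilibrium x_D = x_E: the reaction function gives 1.5x_E = 106.5, hence x_E = 71.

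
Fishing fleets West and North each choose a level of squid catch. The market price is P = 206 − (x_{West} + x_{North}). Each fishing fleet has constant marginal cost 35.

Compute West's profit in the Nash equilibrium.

Fishing fleet West's profit: π = x_{West}(206 − (x_{West} + x_{North})) − 35x_{West}.
∂π/∂x_{West} = 171 − 2x_{West} − x_{North} = 0, so x_{West} = 85.5 − 0.5x_{North}.
By symmetry x_{North} = x_{West}; substituting into the reaction function, 1.5x_{West} = 85.5 and x_{West} = 57.
Price P = 206 − 114 = 92.
West's profit: (92 − 35)·57 = 3249.

3249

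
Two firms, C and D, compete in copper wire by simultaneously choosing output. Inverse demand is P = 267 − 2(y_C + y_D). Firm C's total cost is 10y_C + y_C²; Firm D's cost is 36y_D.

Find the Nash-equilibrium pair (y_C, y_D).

28.3, 43.6

Firm C's profit: π = y_C(267 − 2(y_C + y_D)) − 10y_C − y_C².
∂π/∂y_C = 257 − 6y_C − 2y_D = 0, so y_C = 257/6 − (1/3)y_D.
For D: ∂π/∂y_D = 231 − 4y_D − 2y_C = 0 ⇒ y_D = 57.75 − 0.5y_C.
Substituting the second reaction function into the first: y_C = 257/6 − (1/3)(57.75 − 0.5y_C), which gives (5/6)y_C = 283/12 ⇒ y_C = 28.3.
Then y_D = 57.75 − 0.5·28.3 = 43.6.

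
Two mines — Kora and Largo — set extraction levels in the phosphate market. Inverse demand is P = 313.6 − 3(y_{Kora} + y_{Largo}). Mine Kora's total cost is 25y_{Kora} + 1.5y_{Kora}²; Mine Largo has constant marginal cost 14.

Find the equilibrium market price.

Mine Kora's profit: π = y_{Kora}(313.6 − 3(y_{Kora} + y_{Largo})) − 25y_{Kora} − 1.5y_{Kora}².
∂π/∂y_{Kora} = 288.6 − 9y_{Kora} − 3y_{Largo} = 0, so y_{Kora} = 481/15 − (1/3)y_{Largo}.
For Largo: ∂π/∂y_{Largo} = 299.6 − 6y_{Largo} − 3y_{Kora} = 0 ⇒ y_{Largo} = 749/15 − 0.5y_{Kora}.
Plugging y_{Largo} into Kora's best response: y_{Kora} = 481/15 − (1/3)(749/15 − 0.5y_{Kora}) ⇒ (5/6)y_{Kora} = 694/45, so y_{Kora} = 1388/75.
Then y_{Largo} = 749/15 − 0.5·(1388/75) = 40.68.
Equilibrium price: P = 313.6 − 3·(4439/75) = 136.04.

136.04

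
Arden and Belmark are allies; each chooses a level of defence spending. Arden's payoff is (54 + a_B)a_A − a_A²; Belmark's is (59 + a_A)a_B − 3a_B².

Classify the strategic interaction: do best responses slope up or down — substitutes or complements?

strategic complements

Expanding Arden's payoff: 54a_A + a_Ba_A − a_A².
∂π/∂a_A = 54 + a_B − 2a_A = 0, so a_A = 27 + 0.5a_B.
The best-response slope da_A/da_B = 0.5 > 0: the reaction function is upward-sloping, so the choices are strategic complements.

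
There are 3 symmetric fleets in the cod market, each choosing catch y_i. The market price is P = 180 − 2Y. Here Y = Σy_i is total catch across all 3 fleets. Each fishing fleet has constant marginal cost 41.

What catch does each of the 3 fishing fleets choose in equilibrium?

17.375

A representative fishing fleet's profit is π_i = y_i(180 − 2Y) − 41y_i, with Y = y_i + Σ_{j≠i} y_j.
First-order condition: 139 − 4y_i − 2Σ_{j≠i} y_j = 0.
In a symmetric equilibrium every fishing fleet chooses the same y, so Σ_{j≠i} y_j = 2y. The condition becomes 139 − 8y = 0, giving y = 139/8 = 17.375.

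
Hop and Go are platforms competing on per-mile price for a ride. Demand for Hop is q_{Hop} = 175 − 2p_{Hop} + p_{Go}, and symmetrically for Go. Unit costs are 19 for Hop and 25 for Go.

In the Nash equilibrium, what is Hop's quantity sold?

105.6

Hop's profit: π = (p_{Hop} − 19)(175 − 2p_{Hop} + p_{Go}).
∂π/∂p_{Hop} = 213 − 4p_{Hop} + p_{Go} = 0 ⇒ p_{Hop} = 53.25 + 0.25p_{Go}.
Similarly p_{Go} = 56.25 + 0.25p_{Hop}.
Solving the two reaction functions simultaneously: (1 − (0.25)(0.25))p_{Hop} = 53.25 + 0.25·56.25, so 0.9375p_{Hop} = 67.3125 and p_{Hop} = 71.8.
Then p_{Go} = 56.25 + 0.25·71.8 = 74.2.
q_{Hop} = 175 − 2·71.8 + 74.2 = 105.6.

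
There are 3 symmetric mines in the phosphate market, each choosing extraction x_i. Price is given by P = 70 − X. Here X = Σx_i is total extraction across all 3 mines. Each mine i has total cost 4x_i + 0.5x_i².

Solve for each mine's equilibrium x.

A representative mine's profit is π_i = x_i(70 − X) − 4x_i − 0.5x_i², with X = x_i + Σ_{j≠i} x_j.
First-order condition: 66 − 3x_i − Σ_{j≠i} x_j = 0.
With identical mines, set every x_j = x: then 66 − 3x − 2x = 0, i.e. x = 66/5 = 13.2.

13.2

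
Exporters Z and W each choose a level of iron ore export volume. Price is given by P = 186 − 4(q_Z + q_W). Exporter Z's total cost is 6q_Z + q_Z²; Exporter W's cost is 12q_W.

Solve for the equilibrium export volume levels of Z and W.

11.625, 15.9375

Exporter Z's profit: π = q_Z(186 − 4(q_Z + q_W)) − 6q_Z − q_Z².
∂π/∂q_Z = 180 − 10q_Z − 4q_W = 0, so q_Z = 18 − 0.4q_W.
For W: ∂π/∂q_W = 174 − 8q_W − 4q_Z = 0 ⇒ q_W = 21.75 − 0.5q_Z.
Solving the two reaction functions simultaneously: (1 − (−0.4)(−0.5))q_Z = 18 − 0.4·21.75, so 0.8q_Z = 9.3 and q_Z = 11.625.
Then q_W = 21.75 − 0.5·11.625 = 15.9375.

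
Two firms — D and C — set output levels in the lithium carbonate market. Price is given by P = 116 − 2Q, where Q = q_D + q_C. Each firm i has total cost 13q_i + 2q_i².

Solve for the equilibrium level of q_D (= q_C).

10.3

Firm D's profit: π = q_D(116 − 2(q_D + q_C)) − 13q_D − 2q_D².
∂π/∂q_D = 103 − 8q_D − 2q_C = 0, so q_D = 12.875 − 0.25q_C.
Setting q_D = q_C in the reaction function: q_D = 12.875 − 0.25q_D, so q_D = 12.875 / 1.25 = 10.3.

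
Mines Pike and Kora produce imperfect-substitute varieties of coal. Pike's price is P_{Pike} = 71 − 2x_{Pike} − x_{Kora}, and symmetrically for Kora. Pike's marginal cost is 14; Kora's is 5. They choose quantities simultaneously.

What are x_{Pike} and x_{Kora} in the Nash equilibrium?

10.8, 13.8

Mine Pike's profit: π = x_{Pike}(71 − 2x_{Pike} − x_{Kora}) − 14x_{Pike}.
∂π/∂x_{Pike} = 57 − 4x_{Pike} − x_{Kora} = 0 ⇒ x_{Pike} = 14.25 − 0.25x_{Kora}.
Similarly x_{Kora} = 16.5 − 0.25x_{Pike}.
Solving the two reaction functions simultaneously: (1 − (−0.25)(−0.25))x_{Pike} = 14.25 − 0.25·16.5, so 0.9375x_{Pike} = 10.125 and x_{Pike} = 10.8.
Then x_{Kora} = 16.5 − 0.25·10.8 = 13.8.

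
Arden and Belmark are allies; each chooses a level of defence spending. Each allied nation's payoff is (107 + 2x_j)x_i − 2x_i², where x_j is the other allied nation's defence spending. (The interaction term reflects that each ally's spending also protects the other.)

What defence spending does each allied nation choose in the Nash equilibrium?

Arden's payoff is (107 + 2x_B)x_A − 2x_A².
∂π/∂x_A = 107 + 2x_B − 4x_A = 0, so x_A = 26.75 + 0.5x_B.
The game is symmetric, so in equilibrium x_B = x_A: the reaction function gives 0.5x_A = 26.75, hence x_A = 53.5.

53.5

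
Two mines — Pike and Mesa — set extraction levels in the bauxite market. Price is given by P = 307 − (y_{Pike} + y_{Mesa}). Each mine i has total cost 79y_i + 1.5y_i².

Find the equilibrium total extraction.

Mine Pike's profit: π = y_{Pike}(307 − (y_{Pike} + y_{Mesa})) − 79y_{Pike} − 1.5y_{Pike}².
∂π/∂y_{Pike} = 228 − 5y_{Pike} − y_{Mesa} = 0, so y_{Pike} = 45.6 − 0.2y_{Mesa}.
The game is symmetric, so in equilibrium y_{Mesa} = y_{Pike}: the reaction function gives 1.2y_{Pike} = 45.6, hence y_{Pike} = 38.
Total extraction: 38 + 38 = 76.

76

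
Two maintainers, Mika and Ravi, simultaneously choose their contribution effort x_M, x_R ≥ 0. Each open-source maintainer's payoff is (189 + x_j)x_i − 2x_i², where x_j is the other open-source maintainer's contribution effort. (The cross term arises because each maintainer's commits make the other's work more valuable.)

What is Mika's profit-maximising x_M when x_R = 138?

Mika's payoff is (189 + x_R)x_M − 2x_M².
∂π/∂x_M = 189 + x_R − 4x_M = 0, so x_M = 47.25 + 0.25x_R.
At x_R = 138: x_M = 47.25 + 0.25·138 = 81.75.

81.75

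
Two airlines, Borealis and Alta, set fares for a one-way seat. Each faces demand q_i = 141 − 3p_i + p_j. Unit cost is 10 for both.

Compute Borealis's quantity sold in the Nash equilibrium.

72.6

Borealis's profit: π = (p_{Borealis} − 10)(141 − 3p_{Borealis} + p_{Alta}).
∂π/∂p_{Borealis} = 171 − 6p_{Borealis} + p_{Alta} = 0 ⇒ p_{Borealis} = 28.5 + (1/6)p_{Alta}.
Setting p_{Borealis} = p_{Alta} in the reaction function: p_{Borealis} = 28.5 + (1/6)p_{Borealis}, so p_{Borealis} = 28.5 / (5/6) = 34.2.
q_{Borealis} = 141 − 3·34.2 + 34.2 = 72.6.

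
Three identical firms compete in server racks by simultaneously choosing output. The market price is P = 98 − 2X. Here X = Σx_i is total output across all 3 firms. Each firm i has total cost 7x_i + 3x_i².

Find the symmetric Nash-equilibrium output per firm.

6.5

A representative firm's profit is π_i = x_i(98 − 2X) − 7x_i − 3x_i², with X = x_i + Σ_{j≠i} x_j.
First-order condition: 91 − 10x_i − 2Σ_{j≠i} x_j = 0.
In a symmetric equilibrium every firm chooses the same x, so Σ_{j≠i} x_j = 2x. The condition becomes 91 − 14x = 0, giving x = 91/14 = 6.5.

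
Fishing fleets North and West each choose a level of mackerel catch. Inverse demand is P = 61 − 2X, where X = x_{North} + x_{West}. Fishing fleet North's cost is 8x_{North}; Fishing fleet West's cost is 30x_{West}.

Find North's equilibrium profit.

Fishing fleet North's profit: π = x_{North}(61 − 2(x_{North} + x_{West})) − 8x_{North}.
∂π/∂x_{North} = 53 − 4x_{North} − 2x_{West} = 0, so x_{North} = 13.25 − 0.5x_{West}.
By the same steps for West: x_{West} = 7.75 − 0.5x_{North}.
Plugging x_{West} into North's best response: x_{North} = 13.25 − 0.5(7.75 − 0.5x_{North}) ⇒ 0.75x_{North} = 9.375, so x_{North} = 12.5.
Then x_{West} = 7.75 − 0.5·12.5 = 1.5.
Price P = 61 − 2·14 = 33.
North's profit: (33 − 8)·12.5 = 312.5.

312.5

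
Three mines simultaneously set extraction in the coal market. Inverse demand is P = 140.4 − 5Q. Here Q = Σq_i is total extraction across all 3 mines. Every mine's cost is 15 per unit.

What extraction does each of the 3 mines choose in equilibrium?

A representative mine's profit is π_i = q_i(140.4 − 5Q) − 15q_i, with Q = q_i + Σ_{j≠i} q_j.
First-order condition: 125.4 − 10q_i − 5Σ_{j≠i} q_j = 0.
Imposing symmetry (q_j = q for all j) turns Σ_{j≠i} q_j into 2q, so 125.4 = 20q and q = 6.27.

6.27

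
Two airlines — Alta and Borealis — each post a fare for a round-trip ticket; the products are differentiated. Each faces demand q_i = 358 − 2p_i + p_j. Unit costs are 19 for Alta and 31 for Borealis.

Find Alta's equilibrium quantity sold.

Alta's profit: π = (p_{Alta} − 19)(358 − 2p_{Alta} + p_{Borealis}).
∂π/∂p_{Alta} = 396 − 4p_{Alta} + p_{Borealis} = 0 ⇒ p_{Alta} = 99 + 0.25p_{Borealis}.
Similarly p_{Borealis} = 105 + 0.25p_{Alta}.
Plugging p_{Borealis} into Alta's best response: p_{Alta} = 99 + 0.25(105 + 0.25p_{Alta}) ⇒ 0.9375p_{Alta} = 125.25, so p_{Alta} = 133.6.
Then p_{Borealis} = 105 + 0.25·133.6 = 138.4.
q_{Alta} = 358 − 2·133.6 + 138.4 = 229.2.

229.2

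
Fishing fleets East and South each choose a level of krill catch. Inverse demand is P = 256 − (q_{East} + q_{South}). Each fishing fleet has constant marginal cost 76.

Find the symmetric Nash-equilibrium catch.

Fishing fleet East's profit: π = q_{East}(256 − (q_{East} + q_{South})) − 76q_{East}.
∂π/∂q_{East} = 180 − 2q_{East} − q_{South} = 0, so q_{East} = 90 − 0.5q_{South}.
By symmetry q_{South} = q_{East}; substituting into the reaction function, 1.5q_{East} = 90 and q_{East} = 60.

60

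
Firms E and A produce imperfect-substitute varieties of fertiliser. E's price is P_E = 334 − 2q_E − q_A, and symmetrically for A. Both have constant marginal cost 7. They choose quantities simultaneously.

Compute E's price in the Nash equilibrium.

137.8

Firm E's profit: π = q_E(334 − 2q_E − q_A) − 7q_E.
∂π/∂q_E = 327 − 4q_E − q_A = 0 ⇒ q_E = 81.75 − 0.25q_A.
By symmetry q_A = q_E; substituting into the reaction function, 1.25q_E = 81.75 and q_E = 65.4.
P_E = 334 − 2·65.4 − 65.4 = 137.8.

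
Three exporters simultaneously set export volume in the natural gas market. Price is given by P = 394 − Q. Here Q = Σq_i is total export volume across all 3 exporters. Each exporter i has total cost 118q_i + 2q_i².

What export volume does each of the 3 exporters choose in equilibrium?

A representative exporter's profit is π_i = q_i(394 − Q) − 118q_i − 2q_i², with Q = q_i + Σ_{j≠i} q_j.
First-order condition: 276 − 6q_i − Σ_{j≠i} q_j = 0.
Imposing symmetry (q_j = q for all j) turns Σ_{j≠i} q_j into 2q, so 276 = 8q and q = 34.5.

34.5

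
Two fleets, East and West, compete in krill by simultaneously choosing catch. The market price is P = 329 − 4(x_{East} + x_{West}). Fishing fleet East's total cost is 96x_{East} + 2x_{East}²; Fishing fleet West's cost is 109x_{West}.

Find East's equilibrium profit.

Fishing fleet East's profit: π = x_{East}(329 − 4(x_{East} + x_{West})) − 96x_{East} − 2x_{East}².
∂π/∂x_{East} = 233 − 12x_{East} − 4x_{West} = 0, so x_{East} = 233/12 − (1/3)x_{West}.
For West: ∂π/∂x_{West} = 220 − 8x_{West} − 4x_{East} = 0 ⇒ x_{West} = 27.5 − 0.5x_{East}.
Solving the two reaction functions simultaneously: (1 − (−1/3)(−0.5))x_{East} = 233/12 − (1/3)·27.5, so (5/6)x_{East} = 10.25 and x_{East} = 12.3.
Then x_{West} = 27.5 − 0.5·12.3 = 21.35.
Price P = 329 − 4·33.65 = 194.4.
East's profit: (194.4 − 96)·12.3 − 2(12.3)² = 907.74.

907.74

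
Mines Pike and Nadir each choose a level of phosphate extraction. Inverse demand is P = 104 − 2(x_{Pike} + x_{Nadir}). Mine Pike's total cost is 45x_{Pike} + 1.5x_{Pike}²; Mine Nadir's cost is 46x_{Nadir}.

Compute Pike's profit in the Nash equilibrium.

87.5

Mine Pike's profit: π = x_{Pike}(104 − 2(x_{Pike} + x_{Nadir})) − 45x_{Pike} − 1.5x_{Pike}².
∂π/∂x_{Pike} = 59 − 7x_{Pike} − 2x_{Nadir} = 0, so x_{Pike} = 59/7 − (2/7)x_{Nadir}.
For Nadir: ∂π/∂x_{Nadir} = 58 − 4x_{Nadir} − 2x_{Pike} = 0 ⇒ x_{Nadir} = 14.5 − 0.5x_{Pike}.
Plugging x_{Nadir} into Pike's best response: x_{Pike} = 59/7 − (2/7)(14.5 − 0.5x_{Pike}) ⇒ (6/7)x_{Pike} = 30/7, so x_{Pike} = 5.
Then x_{Nadir} = 14.5 − 0.5·5 = 12.
Price P = 104 − 2·17 = 70.
Pike's profit: (70 − 45)·5 − 1.5(5)² = 87.5.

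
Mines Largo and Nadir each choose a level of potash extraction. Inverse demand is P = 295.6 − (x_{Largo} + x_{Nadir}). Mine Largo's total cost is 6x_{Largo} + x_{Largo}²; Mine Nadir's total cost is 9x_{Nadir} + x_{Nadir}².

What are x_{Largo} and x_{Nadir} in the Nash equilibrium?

58.12, 57.12

Mine Largo's profit: π = x_{Largo}(295.6 − (x_{Largo} + x_{Nadir})) − 6x_{Largo} − x_{Largo}².
∂π/∂x_{Largo} = 289.6 − 4x_{Largo} − x_{Nadir} = 0, so x_{Largo} = 72.4 − 0.25x_{Nadir}.
By the same steps for Nadir: x_{Nadir} = 71.65 − 0.25x_{Largo}.
Plugging x_{Nadir} into Largo's best response: x_{Largo} = 72.4 − 0.25(71.65 − 0.25x_{Largo}) ⇒ 0.9375x_{Largo} = 54.4875, so x_{Largo} = 58.12.
Then x_{Nadir} = 71.65 − 0.25·58.12 = 57.12.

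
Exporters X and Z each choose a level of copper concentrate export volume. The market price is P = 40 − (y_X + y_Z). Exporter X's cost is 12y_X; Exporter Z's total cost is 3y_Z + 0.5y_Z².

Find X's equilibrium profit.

88.36

Exporter X's profit: π = y_X(40 − (y_X + y_Z)) − 12y_X.
∂π/∂y_X = 28 − 2y_X − y_Z = 0, so y_X = 14 − 0.5y_Z.
For Z: ∂π/∂y_Z = 37 − 3y_Z − y_X = 0 ⇒ y_Z = 37/3 − (1/3)y_X.
Plugging y_Z into X's best response: y_X = 14 − 0.5(37/3 − (1/3)y_X) ⇒ (5/6)y_X = 47/6, so y_X = 9.4.
Then y_Z = 37/3 − (1/3)·9.4 = 9.2.
Price P = 40 − 18.6 = 21.4.
X's profit: (21.4 − 12)·9.4 = 88.36.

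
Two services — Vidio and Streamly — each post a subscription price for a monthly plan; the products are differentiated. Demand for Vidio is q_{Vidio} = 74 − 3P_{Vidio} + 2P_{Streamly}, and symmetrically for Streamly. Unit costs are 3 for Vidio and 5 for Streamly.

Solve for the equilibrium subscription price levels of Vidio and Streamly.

21.125, 21.875

Vidio's profit: π = (P_{Vidio} − 3)(74 − 3P_{Vidio} + 2P_{Streamly}).
∂π/∂P_{Vidio} = 83 − 6P_{Vidio} + 2P_{Streamly} = 0 ⇒ P_{Vidio} = 83/6 + (1/3)P_{Streamly}.
Similarly P_{Streamly} = 89/6 + (1/3)P_{Vidio}.
Solving the two reaction functions simultaneously: (1 − (1/3)(1/3))P_{Vidio} = 83/6 + (1/3)·(89/6), so (8/9)P_{Vidio} = 169/9 and P_{Vidio} = 21.125.
Then P_{Streamly} = 89/6 + (1/3)·21.125 = 21.875.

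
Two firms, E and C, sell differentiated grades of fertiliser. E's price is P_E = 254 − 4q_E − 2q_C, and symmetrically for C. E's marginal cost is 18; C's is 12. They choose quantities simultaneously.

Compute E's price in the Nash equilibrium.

Firm E's profit: π = q_E(254 − 4q_E − 2q_C) − 18q_E.
∂π/∂q_E = 236 − 8q_E − 2q_C = 0 ⇒ q_E = 29.5 − 0.25q_C.
Similarly q_C = 30.25 − 0.25q_E.
Substituting the second reaction function into the first: q_E = 29.5 − 0.25(30.25 − 0.25q_E), which gives 0.9375q_E = 21.9375 ⇒ q_E = 23.4.
Then q_C = 30.25 − 0.25·23.4 = 24.4.
P_E = 254 − 4·23.4 − 2·24.4 = 111.6.

111.6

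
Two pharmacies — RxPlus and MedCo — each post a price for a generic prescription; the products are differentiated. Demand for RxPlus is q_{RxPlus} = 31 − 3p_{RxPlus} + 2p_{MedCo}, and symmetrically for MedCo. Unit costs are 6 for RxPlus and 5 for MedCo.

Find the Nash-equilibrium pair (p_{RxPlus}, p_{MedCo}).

RxPlus's profit: π = (p_{RxPlus} − 6)(31 − 3p_{RxPlus} + 2p_{MedCo}).
∂π/∂p_{RxPlus} = 49 − 6p_{RxPlus} + 2p_{MedCo} = 0 ⇒ p_{RxPlus} = 49/6 + (1/3)p_{MedCo}.
Similarly p_{MedCo} = 23/3 + (1/3)p_{RxPlus}.
Substituting the second reaction function into the first: p_{RxPlus} = 49/6 + (1/3)(23/3 + (1/3)p_{RxPlus}), which gives (8/9)p_{RxPlus} = 193/18 ⇒ p_{RxPlus} = 12.0625.
Then p_{MedCo} = 23/3 + (1/3)·12.0625 = 11.6875.

12.0625, 11.6875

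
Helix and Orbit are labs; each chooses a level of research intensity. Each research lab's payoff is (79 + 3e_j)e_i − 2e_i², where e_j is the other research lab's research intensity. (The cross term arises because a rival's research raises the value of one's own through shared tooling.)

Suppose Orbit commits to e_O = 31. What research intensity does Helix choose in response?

43

Helix's payoff is (79 + 3e_O)e_H − 2e_H².
∂π/∂e_H = 79 + 3e_O − 4e_H = 0, so e_H = 19.75 + 0.75e_O.
At e_O = 31: e_H = 19.75 + 0.75·31 = 43.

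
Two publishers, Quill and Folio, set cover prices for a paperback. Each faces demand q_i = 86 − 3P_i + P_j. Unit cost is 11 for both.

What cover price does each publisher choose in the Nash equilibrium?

Quill's profit: π = (P_{Quill} − 11)(86 − 3P_{Quill} + P_{Folio}).
∂π/∂P_{Quill} = 119 − 6P_{Quill} + P_{Folio} = 0 ⇒ P_{Quill} = 119/6 + (1/6)P_{Folio}.
By symmetry P_{Folio} = P_{Quill}; substituting into the reaction function, (5/6)P_{Quill} = 119/6 and P_{Quill} = 23.8.

23.8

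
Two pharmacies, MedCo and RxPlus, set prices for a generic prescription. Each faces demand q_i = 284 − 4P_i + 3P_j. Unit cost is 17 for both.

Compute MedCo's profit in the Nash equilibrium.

MedCo's profit: π = (P_{MedCo} − 17)(284 − 4P_{MedCo} + 3P_{RxPlus}).
∂π/∂P_{MedCo} = 352 − 8P_{MedCo} + 3P_{RxPlus} = 0 ⇒ P_{MedCo} = 44 + 0.375P_{RxPlus}.
By symmetry P_{RxPlus} = P_{MedCo}; substituting into the reaction function, 0.625P_{MedCo} = 44 and P_{MedCo} = 70.4.
q_{MedCo} = 284 − 4·70.4 + 3·70.4 = 213.6.
Profit = (70.4 − 17)·213.6 = 11406.24.

11406.24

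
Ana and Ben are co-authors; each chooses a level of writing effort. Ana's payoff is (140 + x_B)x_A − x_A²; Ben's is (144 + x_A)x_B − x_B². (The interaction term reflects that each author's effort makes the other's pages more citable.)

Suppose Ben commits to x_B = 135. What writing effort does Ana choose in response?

Expanding Ana's payoff: 140x_A + x_Bx_A − x_A².
∂π/∂x_A = 140 + x_B − 2x_A = 0, so x_A = 70 + 0.5x_B.
At x_B = 135: x_A = 70 + 0.5·135 = 137.5.

137.5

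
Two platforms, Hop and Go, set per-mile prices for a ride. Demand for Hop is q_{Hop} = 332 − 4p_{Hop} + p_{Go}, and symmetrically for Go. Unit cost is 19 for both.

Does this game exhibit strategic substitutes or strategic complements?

Hop's profit: π = (p_{Hop} − 19)(332 − 4p_{Hop} + p_{Go}).
∂π/∂p_{Hop} = 408 − 8p_{Hop} + p_{Go} = 0 ⇒ p_{Hop} = 51 + 0.125p_{Go}.
The best-response slope dp_{Hop}/dp_{Go} = 0.125 > 0: the reaction function is upward-sloping, so the choices are strategic complements.

strategic complements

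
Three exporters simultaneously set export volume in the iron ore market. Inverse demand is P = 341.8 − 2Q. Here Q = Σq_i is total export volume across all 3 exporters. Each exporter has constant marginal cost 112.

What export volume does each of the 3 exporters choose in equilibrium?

28.725

A representative exporter's profit is π_i = q_i(341.8 − 2Q) − 112q_i, with Q = q_i + Σ_{j≠i} q_j.
First-order condition: 229.8 − 4q_i − 2Σ_{j≠i} q_j = 0.
In a symmetric equilibrium every exporter chooses the same q, so Σ_{j≠i} q_j = 2q. The condition becomes 229.8 − 8q = 0, giving q = 229.8/8 = 28.725.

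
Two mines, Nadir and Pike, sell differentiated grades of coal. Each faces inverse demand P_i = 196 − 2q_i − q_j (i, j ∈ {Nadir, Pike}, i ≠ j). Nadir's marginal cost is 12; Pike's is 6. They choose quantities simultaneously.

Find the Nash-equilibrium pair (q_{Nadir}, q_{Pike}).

36.4, 38.4

Mine Nadir's profit: π = q_{Nadir}(196 − 2q_{Nadir} − q_{Pike}) − 12q_{Nadir}.
∂π/∂q_{Nadir} = 184 − 4q_{Nadir} − q_{Pike} = 0 ⇒ q_{Nadir} = 46 − 0.25q_{Pike}.
Similarly q_{Pike} = 47.5 − 0.25q_{Nadir}.
Plugging q_{Pike} into Nadir's best response: q_{Nadir} = 46 − 0.25(47.5 − 0.25q_{Nadir}) ⇒ 0.9375q_{Nadir} = 34.125, so q_{Nadir} = 36.4.
Then q_{Pike} = 47.5 − 0.25·36.4 = 38.4.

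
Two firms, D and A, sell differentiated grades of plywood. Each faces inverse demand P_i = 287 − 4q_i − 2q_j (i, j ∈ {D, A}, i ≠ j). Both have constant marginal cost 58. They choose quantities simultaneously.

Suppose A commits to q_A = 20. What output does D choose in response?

Firm D's profit: π = q_D(287 − 4q_D − 2q_A) − 58q_D.
∂π/∂q_D = 229 − 8q_D − 2q_A = 0 ⇒ q_D = 28.625 − 0.25q_A.
At q_A = 20: q_D = 28.625 − 0.25·20 = 23.625.

23.625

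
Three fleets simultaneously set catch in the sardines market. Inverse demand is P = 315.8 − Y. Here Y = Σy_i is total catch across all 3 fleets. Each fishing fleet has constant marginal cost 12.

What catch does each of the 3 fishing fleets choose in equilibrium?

75.95

A representative fishing fleet's profit is π_i = y_i(315.8 − Y) − 12y_i, with Y = y_i + Σ_{j≠i} y_j.
First-order condition: 303.8 − 2y_i − Σ_{j≠i} y_j = 0.
In a symmetric equilibrium every fishing fleet chooses the same y, so Σ_{j≠i} y_j = 2y. The condition becomes 303.8 − 4y = 0, giving y = 303.8/4 = 75.95.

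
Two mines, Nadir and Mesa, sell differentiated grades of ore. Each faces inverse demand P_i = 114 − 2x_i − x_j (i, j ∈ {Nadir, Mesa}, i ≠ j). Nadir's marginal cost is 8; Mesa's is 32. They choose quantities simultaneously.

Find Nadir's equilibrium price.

53.6

Mine Nadir's profit: π = x_{Nadir}(114 − 2x_{Nadir} − x_{Mesa}) − 8x_{Nadir}.
∂π/∂x_{Nadir} = 106 − 4x_{Nadir} − x_{Mesa} = 0 ⇒ x_{Nadir} = 26.5 − 0.25x_{Mesa}.
Similarly x_{Mesa} = 20.5 − 0.25x_{Nadir}.
Solving the two reaction functions simultaneously: (1 − (−0.25)(−0.25))x_{Nadir} = 26.5 − 0.25·20.5, so 0.9375x_{Nadir} = 21.375 and x_{Nadir} = 22.8.
Then x_{Mesa} = 20.5 − 0.25·22.8 = 14.8.
P_{Nadir} = 114 − 2·22.8 − 14.8 = 53.6.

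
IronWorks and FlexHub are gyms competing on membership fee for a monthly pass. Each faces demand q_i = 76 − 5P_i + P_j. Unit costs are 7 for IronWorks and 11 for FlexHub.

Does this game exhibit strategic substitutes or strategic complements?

strategic complements

IronWorks's profit: π = (P_{IronWorks} − 7)(76 − 5P_{IronWorks} + P_{FlexHub}).
∂π/∂P_{IronWorks} = 111 − 10P_{IronWorks} + P_{FlexHub} = 0 ⇒ P_{IronWorks} = 11.1 + 0.1P_{FlexHub}.
The best-response slope dP_{IronWorks}/dP_{FlexHub} = 0.1 > 0: the reaction function is upward-sloping, so the choices are strategic complements.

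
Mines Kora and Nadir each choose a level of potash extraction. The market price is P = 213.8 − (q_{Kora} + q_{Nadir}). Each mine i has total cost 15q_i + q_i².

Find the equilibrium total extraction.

79.52

Mine Kora's profit: π = q_{Kora}(213.8 − (q_{Kora} + q_{Nadir})) − 15q_{Kora} − q_{Kora}².
∂π/∂q_{Kora} = 198.8 − 4q_{Kora} − q_{Nadir} = 0, so q_{Kora} = 49.7 − 0.25q_{Nadir}.
Setting q_{Kora} = q_{Nadir} in the reaction function: q_{Kora} = 49.7 − 0.25q_{Kora}, so q_{Kora} = 49.7 / 1.25 = 39.76.
Total extraction: 39.76 + 39.76 = 79.52.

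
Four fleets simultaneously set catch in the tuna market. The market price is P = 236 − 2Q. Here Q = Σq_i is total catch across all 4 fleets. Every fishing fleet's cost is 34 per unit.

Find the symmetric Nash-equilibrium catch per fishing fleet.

A representative fishing fleet's profit is π_i = q_i(236 − 2Q) − 34q_i, with Q = q_i + Σ_{j≠i} q_j.
First-order condition: 202 − 4q_i − 2Σ_{j≠i} q_j = 0.
In a symmetric equilibrium every fishing fleet chooses the same q, so Σ_{j≠i} q_j = 3q. The condition becomes 202 − 10q = 0, giving q = 202/10 = 20.2.

20.2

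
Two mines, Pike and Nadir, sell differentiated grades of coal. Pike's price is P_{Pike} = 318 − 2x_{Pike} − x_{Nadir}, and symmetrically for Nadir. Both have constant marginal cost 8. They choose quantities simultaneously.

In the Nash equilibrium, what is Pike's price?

132

Mine Pike's profit: π = x_{Pike}(318 − 2x_{Pike} − x_{Nadir}) − 8x_{Pike}.
∂π/∂x_{Pike} = 310 − 4x_{Pike} − x_{Nadir} = 0 ⇒ x_{Pike} = 77.5 − 0.25x_{Nadir}.
By symmetry x_{Nadir} = x_{Pike}; substituting into the reaction function, 1.25x_{Pike} = 77.5 and x_{Pike} = 62.
P_{Pike} = 318 − 2·62 − 62 = 132.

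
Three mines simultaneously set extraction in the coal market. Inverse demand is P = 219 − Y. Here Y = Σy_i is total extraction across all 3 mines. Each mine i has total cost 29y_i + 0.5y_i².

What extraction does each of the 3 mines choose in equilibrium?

38

A representative mine's profit is π_i = y_i(219 − Y) − 29y_i − 0.5y_i², with Y = y_i + Σ_{j≠i} y_j.
First-order condition: 190 − 3y_i − Σ_{j≠i} y_j = 0.
Imposing symmetry (y_j = y for all j) turns Σ_{j≠i} y_j into 2y, so 190 = 5y and y = 38.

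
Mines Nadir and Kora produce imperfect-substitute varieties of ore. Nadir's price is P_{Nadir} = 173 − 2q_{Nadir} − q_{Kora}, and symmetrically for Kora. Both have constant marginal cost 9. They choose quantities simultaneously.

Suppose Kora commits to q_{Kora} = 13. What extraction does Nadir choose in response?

37.75

Mine Nadir's profit: π = q_{Nadir}(173 − 2q_{Nadir} − q_{Kora}) − 9q_{Nadir}.
∂π/∂q_{Nadir} = 164 − 4q_{Nadir} − q_{Kora} = 0 ⇒ q_{Nadir} = 41 − 0.25q_{Kora}.
At q_{Kora} = 13: q_{Nadir} = 41 − 0.25·13 = 37.75.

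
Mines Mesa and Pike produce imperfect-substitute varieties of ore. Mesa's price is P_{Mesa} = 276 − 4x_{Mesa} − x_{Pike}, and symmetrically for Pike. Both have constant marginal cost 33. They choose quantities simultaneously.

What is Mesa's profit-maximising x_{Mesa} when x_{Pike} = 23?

Mine Mesa's profit: π = x_{Mesa}(276 − 4x_{Mesa} − x_{Pike}) − 33x_{Mesa}.
∂π/∂x_{Mesa} = 243 − 8x_{Mesa} − x_{Pike} = 0 ⇒ x_{Mesa} = 30.375 − 0.125x_{Pike}.
At x_{Pike} = 23: x_{Mesa} = 30.375 − 0.125·23 = 27.5.

27.5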